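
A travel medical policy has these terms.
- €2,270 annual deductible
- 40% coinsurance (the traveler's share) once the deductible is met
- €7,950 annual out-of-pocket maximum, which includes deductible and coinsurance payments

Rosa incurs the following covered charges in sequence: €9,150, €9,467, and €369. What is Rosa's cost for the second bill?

€2,928

Bill 1, €9,150: deductible takes €2,270, €6,880 remains; traveler's 40% is €2,752. Traveler pays €5,022; OOP now €5,022.
Bill 2, €9,467: deductible already satisfied, so traveler's share is 40% × €9,467 = €3,786.80. OOP would hit €8,808.80 > €7,950, so the cap limits the traveler to €7,950 − €5,022 = €2,928.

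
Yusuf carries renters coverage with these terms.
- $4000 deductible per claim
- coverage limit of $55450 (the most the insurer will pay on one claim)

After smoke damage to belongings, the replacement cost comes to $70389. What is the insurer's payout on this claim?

Subtract the deductible: $70389 − $4000 = $66389.
$66389 exceeds the $55450 limit, so the insurer pays the limit: $55450.

$55450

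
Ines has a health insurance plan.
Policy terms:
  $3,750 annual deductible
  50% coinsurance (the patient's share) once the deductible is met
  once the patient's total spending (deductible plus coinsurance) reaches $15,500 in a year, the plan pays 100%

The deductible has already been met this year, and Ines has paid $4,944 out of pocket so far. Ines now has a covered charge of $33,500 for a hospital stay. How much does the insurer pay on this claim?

With the deductible met, the entire $33,500 is subject to coinsurance.
Coinsurance: $33,500 × 50% = $16,750.
That would bring total out-of-pocket to $21,694, past the $15,500 cap. The patient is capped at $15,500 − $4,944 = $10,556 on this claim.
The plan picks up $33,500 − $10,556 = $22,944.

$22,944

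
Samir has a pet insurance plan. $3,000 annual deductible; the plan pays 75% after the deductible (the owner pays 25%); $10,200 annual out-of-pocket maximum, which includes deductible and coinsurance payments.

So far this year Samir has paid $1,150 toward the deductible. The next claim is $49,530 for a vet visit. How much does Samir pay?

$9,050

Deductible still to meet: $3,000 − $1,150 = $1,850.
That leaves $49,530 − $1,850 = $47,680 for coinsurance.
Owner's 25% share of $47,680 is $11,920.
That puts the owner's cost at $1,850 + $11,920 = $13,770 before any cap.
Adding $13,770 to the $1,150 already spent would give $14,920, which exceeds the $10,200 cap; the owner pays just $10,200 − $1,150 = $9,050.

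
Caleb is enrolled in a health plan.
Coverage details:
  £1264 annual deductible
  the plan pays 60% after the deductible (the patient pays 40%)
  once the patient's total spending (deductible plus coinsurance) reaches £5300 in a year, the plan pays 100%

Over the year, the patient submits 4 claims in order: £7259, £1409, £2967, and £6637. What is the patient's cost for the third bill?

£1074.40

Bill 1, £7259: £1264 to deductible, leaving £5995; coinsurance £5995 × 40% = £2398. Cost to patient: £3662. OOP to date £3662.
Bill 2, £1409: deductible already satisfied, so patient's share is 40% × £1409 = £563.60. Patient pays £563.60; OOP now £4225.60.
Bill 3, £2967: deductible already satisfied, so patient's share is 40% × £2967 = £1186.80. Adding that to £4225.60 gives £5412.40, past the £5300 cap; patient pays only £5300 − £4225.60 = £1074.40.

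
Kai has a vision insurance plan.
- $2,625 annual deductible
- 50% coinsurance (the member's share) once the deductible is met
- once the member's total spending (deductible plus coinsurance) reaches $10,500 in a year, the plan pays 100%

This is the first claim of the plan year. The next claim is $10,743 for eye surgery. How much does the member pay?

Deductible not yet touched, so the first $2,625 of the bill goes to the deductible.
The remaining $8,118 (= $10,743 − $2,625) moves to coinsurance.
Member's 50% share of $8,118 is $4,059.
Member responsibility before any cap: $2,625 + $4,059 = $6,684.
Year-to-date out-of-pocket becomes $0 + $6,684 = $6,684, still under the $10,500 maximum, so no cap applies.

$6,684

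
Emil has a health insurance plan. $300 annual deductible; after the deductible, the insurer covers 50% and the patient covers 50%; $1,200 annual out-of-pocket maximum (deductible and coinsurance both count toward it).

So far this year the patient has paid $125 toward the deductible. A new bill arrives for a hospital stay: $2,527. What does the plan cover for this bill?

Deductible still to meet: $300 − $125 = $175.
After the $175 deductible portion, $2,527 − $175 = $2,352 is subject to coinsurance.
Patient's 50% share of $2,352 is $1,176.
So the patient owes $175 + $1,176 = $1,351 before any cap.
That would bring total out-of-pocket to $1,476, past the $1,200 cap. The patient is capped at $1,200 − $125 = $1,075 on this claim.
The insurer covers the remainder: $2,527 − $1,075 = $1,452.

$1,452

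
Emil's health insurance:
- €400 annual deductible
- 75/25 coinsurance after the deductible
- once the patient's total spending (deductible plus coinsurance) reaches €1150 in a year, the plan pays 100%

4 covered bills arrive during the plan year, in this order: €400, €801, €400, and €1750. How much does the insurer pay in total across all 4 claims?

€2213.25

Bill 1, €400: all of it applies to the deductible. Patient owes €400 (running OOP €400). Plan pays €400 − €400 = €0.
Bill 2, €801: deductible met; 25% of €801 = €200.25. Cost to patient: €200.25. OOP to date €600.25. Insurer: €801 − €200.25 = €600.75.
Bill 3, €400: 25% coinsurance on €400 = €100. Patient owes €100 (running OOP €700.25). Plan pays €400 − €100 = €300.
Bill 4, €1750: 25% coinsurance on €1750 = €437.50. Cost to patient: €437.50. OOP to date €1137.75. Plan pays €1750 − €437.50 = €1312.50.
Insurer total: €0 + €600.75 + €300 + €1312.50 = €2213.25.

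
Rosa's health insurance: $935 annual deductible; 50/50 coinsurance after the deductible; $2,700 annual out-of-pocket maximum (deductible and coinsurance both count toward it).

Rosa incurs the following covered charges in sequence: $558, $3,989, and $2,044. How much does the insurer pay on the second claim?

Bill 1, $558: all of it applies to the deductible. Patient owes $558 (running OOP $558). Insurer: $558 − $558 = $0.
Bill 2, $3,989: deductible takes $377, $3,612 remains; 50% of $3,612 = $1,806. Claim cost before the cap: $377 + $1,806 = $2,183. That would push OOP to $2,741, over the $2,700 cap, so patient pays $2,700 − $558 = $2,142. Insurer: $3,989 − $2,142 = $1,847.

$1,847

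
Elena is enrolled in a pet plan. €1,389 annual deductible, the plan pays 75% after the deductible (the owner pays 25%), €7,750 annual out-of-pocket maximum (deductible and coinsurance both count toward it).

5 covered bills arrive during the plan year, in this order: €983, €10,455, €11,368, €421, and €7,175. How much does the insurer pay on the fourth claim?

€315.75

Claim 1 — €983: all of it applies to the deductible. Owner pays €983; OOP now €983. Insurer: €983 − €983 = €0.
Claim 2 — €10,455: €406 finishes the deductible; €10,049 goes to coinsurance; owner's 25% is €2,512.25. Cost to owner: €2,918.25. OOP to date €3,901.25. Insurer: €10,455 − €2,918.25 = €7,536.75.
Claim 3 — €11,368: deductible met; 25% of €11,368 = €2,842. Owner pays €2,842; OOP now €6,743.25. Insurer: €11,368 − €2,842 = €8,526.
Claim 4 — €421: deductible already satisfied, so owner's share is 25% × €421 = €105.25. Cost to owner: €105.25. OOP to date €6,848.50. Plan pays €421 − €105.25 = €315.75.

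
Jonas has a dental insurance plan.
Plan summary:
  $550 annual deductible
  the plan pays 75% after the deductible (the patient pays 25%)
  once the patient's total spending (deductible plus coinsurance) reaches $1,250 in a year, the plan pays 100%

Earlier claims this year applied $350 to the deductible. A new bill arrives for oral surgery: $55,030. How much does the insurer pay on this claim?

Deductible still to meet: $550 − $350 = $200.
After the $200 deductible portion, $55,030 − $200 = $54,830 is subject to coinsurance.
Patient's 25% share of $54,830 is $13,707.50.
That puts the patient's cost at $200 + $13,707.50 = $13,907.50 before any cap.
That would bring total out-of-pocket to $14,257.50, past the $1,250 cap. The patient is capped at $1,250 − $350 = $900 on this claim.
The insurer covers the remainder: $55,030 − $900 = $54,130.

$54,130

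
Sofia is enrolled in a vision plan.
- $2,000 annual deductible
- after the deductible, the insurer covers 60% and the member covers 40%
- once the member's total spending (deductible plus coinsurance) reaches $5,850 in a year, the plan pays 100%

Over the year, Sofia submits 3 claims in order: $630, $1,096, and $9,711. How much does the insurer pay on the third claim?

Claim 1 — $630: entire amount goes to the deductible. Member pays $630; OOP now $630. Plan pays $630 − $630 = $0.
Claim 2 — $1,096: all of it applies to the deductible. Member owes $1,096 (running OOP $1,726). Insurer: $1,096 − $1,096 = $0.
Claim 3 — $9,711: $274 to deductible, leaving $9,437; coinsurance $9,437 × 40% = $3,774.80. Member owes $4,048.80 (running OOP $5,774.80). Plan pays $9,711 − $4,048.80 = $5,662.20.

$5,662.20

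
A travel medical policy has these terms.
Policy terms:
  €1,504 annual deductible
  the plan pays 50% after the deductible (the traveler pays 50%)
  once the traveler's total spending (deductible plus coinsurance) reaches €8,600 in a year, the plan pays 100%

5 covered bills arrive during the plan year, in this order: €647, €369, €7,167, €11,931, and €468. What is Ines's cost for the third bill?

Bill 1, €647: fully absorbed by the deductible. Cost to traveler: €647. OOP to date €647.
Bill 2, €369: fully absorbed by the deductible. Traveler pays €369; OOP now €1,016.
Bill 3, €7,167: €488 finishes the deductible; €6,679 goes to coinsurance; 50% of €6,679 = €3,339.50. Traveler pays €3,827.50; OOP now €4,843.50.

€3,827.50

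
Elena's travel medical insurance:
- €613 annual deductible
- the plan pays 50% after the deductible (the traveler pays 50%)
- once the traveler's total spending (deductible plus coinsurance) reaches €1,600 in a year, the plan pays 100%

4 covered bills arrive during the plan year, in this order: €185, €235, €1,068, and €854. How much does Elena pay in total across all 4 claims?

#1 (€185): all of it applies to the deductible. Traveler pays €185; OOP now €185.
#2 (€235): all of it applies to the deductible. Traveler owes €235 (running OOP €420).
#3 (€1,068): deductible takes €193, €875 remains; traveler's 50% is €437.50. Traveler owes €630.50 (running OOP €1,050.50).
#4 (€854): deductible already satisfied, so traveler's share is 50% × €854 = €427. Traveler owes €427 (running OOP €1,477.50).
Summing the traveler's payments: €185 + €235 + €630.50 + €427 = €1,477.50.

€1,477.50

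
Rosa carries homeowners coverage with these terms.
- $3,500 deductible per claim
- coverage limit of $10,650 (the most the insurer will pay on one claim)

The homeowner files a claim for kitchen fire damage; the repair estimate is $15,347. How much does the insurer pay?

Less the $3,500 deductible: $15,347 − $3,500 = $11,847.
$11,847 exceeds the $10,650 limit, so the insurer pays the limit: $10,650.

$10,650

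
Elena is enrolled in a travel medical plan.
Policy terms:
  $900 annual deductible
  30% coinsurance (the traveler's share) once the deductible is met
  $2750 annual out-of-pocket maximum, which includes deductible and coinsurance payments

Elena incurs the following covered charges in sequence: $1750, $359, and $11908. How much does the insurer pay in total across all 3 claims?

$11267

#1 ($1750): $900 to deductible, leaving $850; 30% of $850 = $255. Traveler pays $1155; OOP now $1155. Plan pays $1750 − $1155 = $595.
#2 ($359): 30% coinsurance on $359 = $107.70. Traveler pays $107.70; OOP now $1262.70. Plan pays $359 − $107.70 = $251.30.
#3 ($11908): deductible already satisfied, so traveler's share is 30% × $11908 = $3572.40. That would push OOP to $4835.10, over the $2750 cap, so traveler pays $2750 − $1262.70 = $1487.30. Plan pays $11908 − $1487.30 = $10420.70.
Insurer total: $595 + $251.30 + $10420.70 = $11267.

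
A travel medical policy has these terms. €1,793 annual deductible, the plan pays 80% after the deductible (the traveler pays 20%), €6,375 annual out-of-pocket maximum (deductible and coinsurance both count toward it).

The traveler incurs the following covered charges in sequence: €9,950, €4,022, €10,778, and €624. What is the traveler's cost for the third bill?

Bill 1, €9,950: €1,793 to deductible, leaving €8,157; 20% of €8,157 = €1,631.40. Traveler pays €3,424.40; OOP now €3,424.40.
Bill 2, €4,022: deductible met; 20% of €4,022 = €804.40. Cost to traveler: €804.40. OOP to date €4,228.80.
Bill 3, €10,778: 20% coinsurance on €10,778 = €2,155.60. That would push OOP to €6,384.40, over the €6,375 cap, so traveler pays €6,375 − €4,228.80 = €2,146.20.

€2,146.20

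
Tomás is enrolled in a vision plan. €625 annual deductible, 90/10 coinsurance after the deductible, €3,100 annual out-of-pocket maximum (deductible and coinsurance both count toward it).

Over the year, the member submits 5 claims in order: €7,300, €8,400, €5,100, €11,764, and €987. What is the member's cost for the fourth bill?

#1 (€7,300): €625 finishes the deductible; €6,675 goes to coinsurance; 10% of €6,675 = €667.50. Member pays €1,292.50; OOP now €1,292.50.
#2 (€8,400): 10% coinsurance on €8,400 = €840. Member owes €840 (running OOP €2,132.50).
#3 (€5,100): 10% coinsurance on €5,100 = €510. Member owes €510 (running OOP €2,642.50).
#4 (€11,764): deductible met; 10% of €11,764 = €1,176.40. That would push OOP to €3,818.90, over the €3,100 cap, so member pays €3,100 − €2,642.50 = €457.50.

€457.50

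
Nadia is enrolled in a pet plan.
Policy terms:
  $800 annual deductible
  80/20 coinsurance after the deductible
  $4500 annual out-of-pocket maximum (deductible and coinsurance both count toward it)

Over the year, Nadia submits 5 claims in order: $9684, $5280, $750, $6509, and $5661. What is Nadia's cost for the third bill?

$150

Bill 1, $9684: deductible takes $800, $8884 remains; owner's 20% is $1776.80. Owner pays $2576.80; OOP now $2576.80.
Bill 2, $5280: deductible met; 20% of $5280 = $1056. Owner owes $1056 (running OOP $3632.80).
Bill 3, $750: deductible already satisfied, so owner's share is 20% × $750 = $150. Cost to owner: $150. OOP to date $3782.80.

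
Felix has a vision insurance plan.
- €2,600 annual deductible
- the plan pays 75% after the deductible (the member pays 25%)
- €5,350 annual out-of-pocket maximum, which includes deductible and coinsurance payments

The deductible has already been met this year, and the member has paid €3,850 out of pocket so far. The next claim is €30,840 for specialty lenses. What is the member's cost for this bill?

€1,500

With the deductible met, the entire €30,840 is subject to coinsurance.
25% of €30,840 = €7,710 falls to the member.
Year-to-date out-of-pocket would reach €3,850 + €7,710 = €11,560, above the €5,350 maximum, so the member pays only €5,350 − €3,850 = €1,500.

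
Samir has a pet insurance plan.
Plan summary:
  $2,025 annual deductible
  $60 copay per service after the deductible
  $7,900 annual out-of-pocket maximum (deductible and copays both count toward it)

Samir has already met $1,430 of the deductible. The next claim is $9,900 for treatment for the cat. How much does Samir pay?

$1,430 of the $2,025 deductible is already met, leaving $595.
The remaining $9,305 (= $9,900 − $595) moves to the copay.
Copay on this service: $60.
That puts the owner's cost at $595 + $60 = $655 before any cap.
Year-to-date out-of-pocket becomes $1,430 + $655 = $2,085, still under the $7,900 maximum, so no cap applies.

$655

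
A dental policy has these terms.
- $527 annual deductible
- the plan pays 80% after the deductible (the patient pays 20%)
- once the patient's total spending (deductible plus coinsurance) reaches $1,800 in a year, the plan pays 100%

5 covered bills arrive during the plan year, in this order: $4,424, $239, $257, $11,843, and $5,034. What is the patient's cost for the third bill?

Claim 1 — $4,424: deductible takes $527, $3,897 remains; patient's 20% is $779.40. Patient pays $1,306.40; OOP now $1,306.40.
Claim 2 — $239: deductible met; 20% of $239 = $47.80. Patient pays $47.80; OOP now $1,354.20.
Claim 3 — $257: deductible already satisfied, so patient's share is 20% × $257 = $51.40. Cost to patient: $51.40. OOP to date $1,405.60.

$51.40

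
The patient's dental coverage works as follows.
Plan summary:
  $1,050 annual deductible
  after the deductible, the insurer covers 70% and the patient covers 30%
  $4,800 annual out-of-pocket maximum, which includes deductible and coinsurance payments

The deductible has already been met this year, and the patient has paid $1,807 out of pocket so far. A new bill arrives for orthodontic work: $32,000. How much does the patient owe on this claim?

$2,993

The deductible is already satisfied, so the full bill goes to coinsurance.
Coinsurance: $32,000 × 30% = $9,600.
Year-to-date out-of-pocket would reach $1,807 + $9,600 = $11,407, above the $4,800 maximum, so the patient pays only $4,800 − $1,807 = $2,993.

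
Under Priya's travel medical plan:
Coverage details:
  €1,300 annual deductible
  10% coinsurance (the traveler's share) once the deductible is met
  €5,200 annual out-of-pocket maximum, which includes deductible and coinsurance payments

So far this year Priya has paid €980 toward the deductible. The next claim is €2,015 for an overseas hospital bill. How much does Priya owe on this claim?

€489.50

Deductible still to meet: €1,300 − €980 = €320.
After the €320 deductible portion, €2,015 − €320 = €1,695 is subject to coinsurance.
Coinsurance: €1,695 × 10% = €169.50.
Traveler responsibility before any cap: €320 + €169.50 = €489.50.
Cumulative spending €980 + €489.50 = €1,469.50 stays under the €5,200 maximum.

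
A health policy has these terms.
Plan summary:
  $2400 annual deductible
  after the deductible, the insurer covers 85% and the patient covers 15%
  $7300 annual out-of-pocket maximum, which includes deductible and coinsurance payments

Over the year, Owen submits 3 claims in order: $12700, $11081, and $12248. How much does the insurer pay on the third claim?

$10555.15

Claim 1 — $12700: $2400 to deductible, leaving $10300; 15% of $10300 = $1545. Patient pays $3945; OOP now $3945. Plan pays $12700 − $3945 = $8755.
Claim 2 — $11081: deductible already satisfied, so patient's share is 15% × $11081 = $1662.15. Cost to patient: $1662.15. OOP to date $5607.15. Insurer: $11081 − $1662.15 = $9418.85.
Claim 3 — $12248: deductible already satisfied, so patient's share is 15% × $12248 = $1837.20. That would push OOP to $7444.35, over the $7300 cap, so patient pays $7300 − $5607.15 = $1692.85. Insurer: $12248 − $1692.85 = $10555.15.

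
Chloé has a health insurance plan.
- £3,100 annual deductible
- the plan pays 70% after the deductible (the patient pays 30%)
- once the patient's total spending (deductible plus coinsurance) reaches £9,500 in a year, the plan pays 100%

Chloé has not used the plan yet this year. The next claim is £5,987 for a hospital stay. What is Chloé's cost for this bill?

£3,966.10

Nothing has been paid toward the £3,100 deductible, so the first £3,100 of this charge is applied there.
The remaining £2,887 (= £5,987 − £3,100) moves to coinsurance.
Coinsurance: £2,887 × 30% = £866.10.
That puts the patient's cost at £3,100 + £866.10 = £3,966.10 before any cap.
Total out-of-pocket so far would be £0 + £3,966.10 = £3,966.10, below the £9,500 cap — no reduction.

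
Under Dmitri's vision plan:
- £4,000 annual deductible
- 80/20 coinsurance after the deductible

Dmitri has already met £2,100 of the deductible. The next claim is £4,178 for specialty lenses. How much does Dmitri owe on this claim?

Deductible still to meet: £4,000 − £2,100 = £1,900.
The remaining £2,278 (= £4,178 − £1,900) moves to coinsurance.
Member's 20% share of £2,278 is £455.60.
So the member owes £1,900 + £455.60 = £2,355.60.

£2,355.60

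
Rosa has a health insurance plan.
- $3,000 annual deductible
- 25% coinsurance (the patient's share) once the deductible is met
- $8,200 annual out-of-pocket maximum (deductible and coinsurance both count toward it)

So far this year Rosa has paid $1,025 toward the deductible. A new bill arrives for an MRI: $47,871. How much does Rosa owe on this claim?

$7,175

$1,025 of the $3,000 deductible is already met, leaving $1,975.
The remaining $45,896 (= $47,871 − $1,975) moves to coinsurance.
Patient's 25% share of $45,896 is $11,474.
So the patient owes $1,975 + $11,474 = $13,449 before any cap.
That would bring total out-of-pocket to $14,474, past the $8,200 cap. The patient is capped at $8,200 − $1,025 = $7,175 on this claim.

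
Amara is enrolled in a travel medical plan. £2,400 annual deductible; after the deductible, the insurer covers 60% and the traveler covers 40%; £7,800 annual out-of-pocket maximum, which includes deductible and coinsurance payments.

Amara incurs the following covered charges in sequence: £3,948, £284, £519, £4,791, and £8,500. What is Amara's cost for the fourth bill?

£1,916.40

#1 (£3,948): deductible takes £2,400, £1,548 remains; 40% of £1,548 = £619.20. Cost to traveler: £3,019.20. OOP to date £3,019.20.
#2 (£284): deductible met; 40% of £284 = £113.60. Traveler owes £113.60 (running OOP £3,132.80).
#3 (£519): deductible already satisfied, so traveler's share is 40% × £519 = £207.60. Traveler owes £207.60 (running OOP £3,340.40).
#4 (£4,791): 40% coinsurance on £4,791 = £1,916.40. Traveler owes £1,916.40 (running OOP £5,256.80).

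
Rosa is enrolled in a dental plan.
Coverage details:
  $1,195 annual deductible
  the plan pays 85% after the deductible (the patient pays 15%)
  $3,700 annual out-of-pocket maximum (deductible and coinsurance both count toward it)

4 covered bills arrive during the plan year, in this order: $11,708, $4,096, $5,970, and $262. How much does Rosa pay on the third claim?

#1 ($11,708): deductible takes $1,195, $10,513 remains; coinsurance $10,513 × 15% = $1,576.95. Patient pays $2,771.95; OOP now $2,771.95.
#2 ($4,096): deductible met; 15% of $4,096 = $614.40. Patient pays $614.40; OOP now $3,386.35.
#3 ($5,970): deductible already satisfied, so patient's share is 15% × $5,970 = $895.50. That would push OOP to $4,281.85, over the $3,700 cap, so patient pays $3,700 − $3,386.35 = $313.65.

$313.65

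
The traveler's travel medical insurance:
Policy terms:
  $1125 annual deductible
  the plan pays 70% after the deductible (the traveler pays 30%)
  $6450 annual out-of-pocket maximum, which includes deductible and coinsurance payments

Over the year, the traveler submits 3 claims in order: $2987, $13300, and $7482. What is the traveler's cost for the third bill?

Claim 1 ($2987): deductible takes $1125, $1862 remains; traveler's 30% is $558.60. Traveler owes $1683.60 (running OOP $1683.60).
Claim 2 ($13300): deductible met; 30% of $13300 = $3990. Traveler pays $3990; OOP now $5673.60.
Claim 3 ($7482): 30% coinsurance on $7482 = $2244.60. Adding that to $5673.60 gives $7918.20, past the $6450 cap; traveler pays only $6450 − $5673.60 = $776.40.

$776.40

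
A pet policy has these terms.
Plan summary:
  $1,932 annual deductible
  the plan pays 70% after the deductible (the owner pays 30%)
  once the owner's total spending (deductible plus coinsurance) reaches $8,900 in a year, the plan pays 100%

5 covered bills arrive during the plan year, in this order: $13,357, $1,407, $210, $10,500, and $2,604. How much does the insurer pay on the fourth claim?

Bill 1, $13,357: $1,932 to deductible, leaving $11,425; coinsurance $11,425 × 30% = $3,427.50. Owner owes $5,359.50 (running OOP $5,359.50). Insurer: $13,357 − $5,359.50 = $7,997.50.
Bill 2, $1,407: 30% coinsurance on $1,407 = $422.10. Owner pays $422.10; OOP now $5,781.60. Insurer: $1,407 − $422.10 = $984.90.
Bill 3, $210: deductible met; 30% of $210 = $63. Owner owes $63 (running OOP $5,844.60). Plan pays $210 − $63 = $147.
Bill 4, $10,500: 30% coinsurance on $10,500 = $3,150. That would push OOP to $8,994.60, over the $8,900 cap, so owner pays $8,900 − $5,844.60 = $3,055.40. Plan pays $10,500 − $3,055.40 = $7,444.60.

$7,444.60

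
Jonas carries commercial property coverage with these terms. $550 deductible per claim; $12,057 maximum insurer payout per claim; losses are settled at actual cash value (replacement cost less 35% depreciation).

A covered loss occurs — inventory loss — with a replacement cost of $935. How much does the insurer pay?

$57.75

At 35% depreciation, ACV = $935 − $327.25 = $607.75.
Less the $550 deductible: $607.75 − $550 = $57.75.
That's under the $12,057 cap, so the insurer reimburses the full $57.75.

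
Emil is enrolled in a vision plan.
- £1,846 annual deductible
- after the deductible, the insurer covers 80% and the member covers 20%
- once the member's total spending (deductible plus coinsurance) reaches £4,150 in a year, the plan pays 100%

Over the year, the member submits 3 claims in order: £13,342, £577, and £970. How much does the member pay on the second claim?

£4.80

Bill 1, £13,342: £1,846 finishes the deductible; £11,496 goes to coinsurance; 20% of £11,496 = £2,299.20. Member owes £4,145.20 (running OOP £4,145.20).
Bill 2, £577: deductible met; 20% of £577 = £115.40. Adding that to £4,145.20 gives £4,260.60, past the £4,150 cap; member pays only £4,150 − £4,145.20 = £4.80.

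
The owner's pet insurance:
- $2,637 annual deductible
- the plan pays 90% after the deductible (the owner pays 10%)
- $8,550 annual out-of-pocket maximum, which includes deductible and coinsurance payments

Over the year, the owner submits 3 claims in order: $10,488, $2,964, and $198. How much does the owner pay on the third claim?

Bill 1, $10,488: $2,637 finishes the deductible; $7,851 goes to coinsurance; coinsurance $7,851 × 10% = $785.10. Cost to owner: $3,422.10. OOP to date $3,422.10.
Bill 2, $2,964: deductible met; 10% of $2,964 = $296.40. Owner pays $296.40; OOP now $3,718.50.
Bill 3, $198: 10% coinsurance on $198 = $19.80. Owner pays $19.80; OOP now $3,738.30.

$19.80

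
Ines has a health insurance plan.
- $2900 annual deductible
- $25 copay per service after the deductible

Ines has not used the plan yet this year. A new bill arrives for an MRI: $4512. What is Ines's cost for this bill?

The full $2900 deductible is still open; $2900 of this bill applies to it.
After the $2900 deductible portion, $4512 − $2900 = $1612 is subject to the copay.
Copay on this service: $25.
Patient responsibility: $2900 + $25 = $2925.

$2925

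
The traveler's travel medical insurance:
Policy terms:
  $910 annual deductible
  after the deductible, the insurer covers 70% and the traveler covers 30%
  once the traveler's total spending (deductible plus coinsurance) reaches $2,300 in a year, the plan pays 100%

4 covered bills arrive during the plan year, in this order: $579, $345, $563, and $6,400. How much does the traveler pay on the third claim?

Claim 1 — $579: fully absorbed by the deductible. Traveler owes $579 (running OOP $579).
Claim 2 — $345: deductible takes $331, $14 remains; coinsurance $14 × 30% = $4.20. Traveler pays $335.20; OOP now $914.20.
Claim 3 — $563: deductible met; 30% of $563 = $168.90. Cost to traveler: $168.90. OOP to date $1,083.10.

$168.90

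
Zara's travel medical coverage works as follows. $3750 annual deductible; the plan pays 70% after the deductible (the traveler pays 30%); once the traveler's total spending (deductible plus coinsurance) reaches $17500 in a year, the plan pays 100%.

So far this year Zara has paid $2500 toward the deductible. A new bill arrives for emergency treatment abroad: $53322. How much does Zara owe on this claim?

$15000

Remaining deductible: $3750 − $2500 = $1250.
After the $1250 deductible portion, $53322 − $1250 = $52072 is subject to coinsurance.
Traveler's 30% share of $52072 is $15621.60.
That puts the traveler's cost at $1250 + $15621.60 = $16871.60 before any cap.
Adding $16871.60 to the $2500 already spent would give $19371.60, which exceeds the $17500 cap; the traveler pays just $17500 − $2500 = $15000.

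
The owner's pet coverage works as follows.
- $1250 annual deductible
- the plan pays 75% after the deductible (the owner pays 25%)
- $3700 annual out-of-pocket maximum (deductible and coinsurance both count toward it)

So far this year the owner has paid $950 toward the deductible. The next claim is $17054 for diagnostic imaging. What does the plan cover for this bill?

$14304

$950 of the $1250 deductible is already met, leaving $300.
After the $300 deductible portion, $17054 − $300 = $16754 is subject to coinsurance.
Owner's 25% share of $16754 is $4188.50.
Owner responsibility before any cap: $300 + $4188.50 = $4488.50.
Adding $4488.50 to the $950 already spent would give $5438.50, which exceeds the $3700 cap; the owner pays just $3700 − $950 = $2750.
The insurer covers the remainder: $17054 − $2750 = $14304.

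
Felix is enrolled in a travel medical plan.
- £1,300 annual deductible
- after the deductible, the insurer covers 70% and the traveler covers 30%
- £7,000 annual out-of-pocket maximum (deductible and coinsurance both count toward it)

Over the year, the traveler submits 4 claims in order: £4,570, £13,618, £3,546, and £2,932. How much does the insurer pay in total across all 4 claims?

£17,666

Claim 1 (£4,570): £1,300 to deductible, leaving £3,270; traveler's 30% is £981. Cost to traveler: £2,281. OOP to date £2,281. Plan pays £4,570 − £2,281 = £2,289.
Claim 2 (£13,618): deductible met; 30% of £13,618 = £4,085.40. Traveler owes £4,085.40 (running OOP £6,366.40). Plan pays £13,618 − £4,085.40 = £9,532.60.
Claim 3 (£3,546): deductible met; 30% of £3,546 = £1,063.80. OOP would hit £7,430.20 > £7,000, so the cap limits the traveler to £7,000 − £6,366.40 = £633.60. Plan pays £3,546 − £633.60 = £2,912.40.
Claim 4 (£2,932): deductible met; 30% of £2,932 = £879.60. That would push OOP to £7,879.60, over the £7,000 cap, so traveler pays £7,000 − £7,000 = £0. Plan pays £2,932 − £0 = £2,932.
Insurer total = bills − traveler's total = £24,666 − £7,000 = £17,666.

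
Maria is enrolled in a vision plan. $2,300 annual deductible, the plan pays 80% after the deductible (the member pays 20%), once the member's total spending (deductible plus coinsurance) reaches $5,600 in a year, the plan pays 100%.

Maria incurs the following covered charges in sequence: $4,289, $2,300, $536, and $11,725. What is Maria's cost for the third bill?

Bill 1, $4,289: $2,300 finishes the deductible; $1,989 goes to coinsurance; 20% of $1,989 = $397.80. Cost to member: $2,697.80. OOP to date $2,697.80.
Bill 2, $2,300: deductible already satisfied, so member's share is 20% × $2,300 = $460. Cost to member: $460. OOP to date $3,157.80.
Bill 3, $536: 20% coinsurance on $536 = $107.20. Cost to member: $107.20. OOP to date $3,265.

$107.20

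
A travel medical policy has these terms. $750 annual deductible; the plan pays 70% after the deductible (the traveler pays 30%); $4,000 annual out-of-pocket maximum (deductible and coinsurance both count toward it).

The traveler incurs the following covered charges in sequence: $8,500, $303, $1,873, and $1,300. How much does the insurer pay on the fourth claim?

$1,027.80

#1 ($8,500): deductible takes $750, $7,750 remains; traveler's 30% is $2,325. Cost to traveler: $3,075. OOP to date $3,075. Plan pays $8,500 − $3,075 = $5,425.
#2 ($303): deductible already satisfied, so traveler's share is 30% × $303 = $90.90. Cost to traveler: $90.90. OOP to date $3,165.90. Insurer: $303 − $90.90 = $212.10.
#3 ($1,873): deductible already satisfied, so traveler's share is 30% × $1,873 = $561.90. Traveler owes $561.90 (running OOP $3,727.80). Insurer: $1,873 − $561.90 = $1,311.10.
#4 ($1,300): deductible met; 30% of $1,300 = $390. That would push OOP to $4,117.80, over the $4,000 cap, so traveler pays $4,000 − $3,727.80 = $272.20. Insurer: $1,300 − $272.20 = $1,027.80.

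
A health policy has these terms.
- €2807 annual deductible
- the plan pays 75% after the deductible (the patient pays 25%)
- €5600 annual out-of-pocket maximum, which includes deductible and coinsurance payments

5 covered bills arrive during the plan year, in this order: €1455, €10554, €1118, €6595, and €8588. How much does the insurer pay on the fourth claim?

€6382

Claim 1 (€1455): fully absorbed by the deductible. Cost to patient: €1455. OOP to date €1455. Plan pays €1455 − €1455 = €0.
Claim 2 (€10554): deductible takes €1352, €9202 remains; coinsurance €9202 × 25% = €2300.50. Cost to patient: €3652.50. OOP to date €5107.50. Plan pays €10554 − €3652.50 = €6901.50.
Claim 3 (€1118): deductible met; 25% of €1118 = €279.50. Cost to patient: €279.50. OOP to date €5387. Plan pays €1118 − €279.50 = €838.50.
Claim 4 (€6595): 25% coinsurance on €6595 = €1648.75. That would push OOP to €7035.75, over the €5600 cap, so patient pays €5600 − €5387 = €213. Plan pays €6595 − €213 = €6382.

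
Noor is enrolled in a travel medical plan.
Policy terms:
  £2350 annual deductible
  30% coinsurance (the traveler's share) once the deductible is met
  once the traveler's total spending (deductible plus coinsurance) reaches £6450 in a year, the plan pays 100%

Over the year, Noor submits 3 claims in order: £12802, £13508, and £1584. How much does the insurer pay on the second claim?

£12543.60

Bill 1, £12802: deductible takes £2350, £10452 remains; 30% of £10452 = £3135.60. Cost to traveler: £5485.60. OOP to date £5485.60. Plan pays £12802 − £5485.60 = £7316.40.
Bill 2, £13508: deductible already satisfied, so traveler's share is 30% × £13508 = £4052.40. That would push OOP to £9538, over the £6450 cap, so traveler pays £6450 − £5485.60 = £964.40. Plan pays £13508 − £964.40 = £12543.60.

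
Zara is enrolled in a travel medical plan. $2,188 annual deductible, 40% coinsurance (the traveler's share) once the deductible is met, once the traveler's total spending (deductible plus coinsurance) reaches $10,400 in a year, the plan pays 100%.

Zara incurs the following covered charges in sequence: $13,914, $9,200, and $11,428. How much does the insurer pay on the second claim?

$5,678.40

#1 ($13,914): deductible takes $2,188, $11,726 remains; traveler's 40% is $4,690.40. Traveler owes $6,878.40 (running OOP $6,878.40). Insurer: $13,914 − $6,878.40 = $7,035.60.
#2 ($9,200): 40% coinsurance on $9,200 = $3,680. OOP would hit $10,558.40 > $10,400, so the cap limits the traveler to $10,400 − $6,878.40 = $3,521.60. Plan pays $9,200 − $3,521.60 = $5,678.40.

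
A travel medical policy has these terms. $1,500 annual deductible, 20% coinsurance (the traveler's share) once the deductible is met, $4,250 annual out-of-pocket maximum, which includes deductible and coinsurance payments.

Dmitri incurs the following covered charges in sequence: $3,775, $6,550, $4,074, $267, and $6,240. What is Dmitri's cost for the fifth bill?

$116.80

Claim 1 ($3,775): deductible takes $1,500, $2,275 remains; coinsurance $2,275 × 20% = $455. Traveler owes $1,955 (running OOP $1,955).
Claim 2 ($6,550): deductible already satisfied, so traveler's share is 20% × $6,550 = $1,310. Traveler owes $1,310 (running OOP $3,265).
Claim 3 ($4,074): deductible already satisfied, so traveler's share is 20% × $4,074 = $814.80. Traveler pays $814.80; OOP now $4,079.80.
Claim 4 ($267): deductible met; 20% of $267 = $53.40. Traveler pays $53.40; OOP now $4,133.20.
Claim 5 ($6,240): 20% coinsurance on $6,240 = $1,248. Adding that to $4,133.20 gives $5,381.20, past the $4,250 cap; traveler pays only $4,250 − $4,133.20 = $116.80.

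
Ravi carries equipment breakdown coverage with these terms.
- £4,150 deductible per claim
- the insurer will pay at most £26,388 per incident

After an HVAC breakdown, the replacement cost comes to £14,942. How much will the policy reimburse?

£10,792

Subtract the deductible: £14,942 − £4,150 = £10,792.
£10,792 ≤ £26,388, so the limit doesn't bind; insurer pays £10,792.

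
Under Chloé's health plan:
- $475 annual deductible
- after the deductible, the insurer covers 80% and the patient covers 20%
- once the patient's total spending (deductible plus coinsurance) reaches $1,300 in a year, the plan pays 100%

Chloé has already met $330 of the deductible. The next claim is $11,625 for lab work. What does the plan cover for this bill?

$10,655

Remaining deductible: $475 − $330 = $145.
That leaves $11,625 − $145 = $11,480 for coinsurance.
Coinsurance: $11,480 × 20% = $2,296.
Patient responsibility before any cap: $145 + $2,296 = $2,441.
Adding $2,441 to the $330 already spent would give $2,771, which exceeds the $1,300 cap; the patient pays just $1,300 − $330 = $970.
Insurer pays the balance: $11,625 − $970 = $10,655.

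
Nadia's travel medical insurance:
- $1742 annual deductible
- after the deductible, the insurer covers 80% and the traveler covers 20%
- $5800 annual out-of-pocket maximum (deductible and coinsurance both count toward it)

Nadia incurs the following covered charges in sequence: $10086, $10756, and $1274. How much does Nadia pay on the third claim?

Claim 1 ($10086): $1742 finishes the deductible; $8344 goes to coinsurance; traveler's 20% is $1668.80. Traveler owes $3410.80 (running OOP $3410.80).
Claim 2 ($10756): 20% coinsurance on $10756 = $2151.20. Cost to traveler: $2151.20. OOP to date $5562.
Claim 3 ($1274): 20% coinsurance on $1274 = $254.80. That would push OOP to $5816.80, over the $5800 cap, so traveler pays $5800 − $5562 = $238.

$238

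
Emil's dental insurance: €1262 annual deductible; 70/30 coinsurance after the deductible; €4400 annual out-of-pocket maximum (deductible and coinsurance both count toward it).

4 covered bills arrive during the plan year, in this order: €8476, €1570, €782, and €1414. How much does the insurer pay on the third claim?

Claim 1 — €8476: €1262 to deductible, leaving €7214; 30% of €7214 = €2164.20. Patient owes €3426.20 (running OOP €3426.20). Plan pays €8476 − €3426.20 = €5049.80.
Claim 2 — €1570: 30% coinsurance on €1570 = €471. Cost to patient: €471. OOP to date €3897.20. Plan pays €1570 − €471 = €1099.
Claim 3 — €782: deductible already satisfied, so patient's share is 30% × €782 = €234.60. Cost to patient: €234.60. OOP to date €4131.80. Insurer: €782 − €234.60 = €547.40.

€547.40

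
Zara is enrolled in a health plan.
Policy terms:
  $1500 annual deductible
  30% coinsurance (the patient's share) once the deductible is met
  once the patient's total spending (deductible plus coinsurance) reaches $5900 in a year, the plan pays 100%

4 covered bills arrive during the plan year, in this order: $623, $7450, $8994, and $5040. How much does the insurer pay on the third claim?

$6565.90

#1 ($623): all of it applies to the deductible. Cost to patient: $623. OOP to date $623. Plan pays $623 − $623 = $0.
#2 ($7450): $877 finishes the deductible; $6573 goes to coinsurance; coinsurance $6573 × 30% = $1971.90. Cost to patient: $2848.90. OOP to date $3471.90. Insurer: $7450 − $2848.90 = $4601.10.
#3 ($8994): deductible already satisfied, so patient's share is 30% × $8994 = $2698.20. Adding that to $3471.90 gives $6170.10, past the $5900 cap; patient pays only $5900 − $3471.90 = $2428.10. Plan pays $8994 − $2428.10 = $6565.90.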